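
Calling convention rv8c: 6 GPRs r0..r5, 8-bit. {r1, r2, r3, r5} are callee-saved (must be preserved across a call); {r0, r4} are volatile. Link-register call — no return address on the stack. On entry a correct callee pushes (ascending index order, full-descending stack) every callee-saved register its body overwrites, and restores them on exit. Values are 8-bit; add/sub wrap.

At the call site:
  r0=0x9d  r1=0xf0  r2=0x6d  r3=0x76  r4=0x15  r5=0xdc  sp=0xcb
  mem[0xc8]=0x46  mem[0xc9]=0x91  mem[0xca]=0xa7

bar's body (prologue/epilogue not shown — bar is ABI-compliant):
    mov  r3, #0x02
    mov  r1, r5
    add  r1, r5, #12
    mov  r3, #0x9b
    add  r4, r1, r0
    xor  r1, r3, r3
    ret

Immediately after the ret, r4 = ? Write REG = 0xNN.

prologue: push r1 → mem[0xca]=0xf0, sp=0xca
prologue: push r3 → mem[0xc9]=0x76, sp=0xc9
body[0] mov  r3, #0x02 → r3=0x02
body[1] mov  r1, r5 → r1=0xdc
body[2] add  r1, r5, #12 → r1=0xe8
body[3] mov  r3, #0x9b → r3=0x9b
body[4] add  r4, r1, r0 → r4=0x85
body[5] xor  r1, r3, r3 → r1=0x00
epilogue: pop r3=0x76, sp=0xca
epilogue: pop r1=0xf0, sp=0xcb
r4 is caller-saved → body value

REG = 0x85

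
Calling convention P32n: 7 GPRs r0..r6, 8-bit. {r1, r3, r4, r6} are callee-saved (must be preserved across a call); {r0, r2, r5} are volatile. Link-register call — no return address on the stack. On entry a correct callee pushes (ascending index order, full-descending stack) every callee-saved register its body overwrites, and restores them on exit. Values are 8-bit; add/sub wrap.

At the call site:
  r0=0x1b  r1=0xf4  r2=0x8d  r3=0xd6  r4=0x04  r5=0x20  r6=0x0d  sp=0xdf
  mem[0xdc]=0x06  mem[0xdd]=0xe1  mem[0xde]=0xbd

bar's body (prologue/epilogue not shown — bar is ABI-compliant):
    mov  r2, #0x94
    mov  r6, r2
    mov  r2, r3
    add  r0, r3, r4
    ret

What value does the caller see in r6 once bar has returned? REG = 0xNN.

REG = 0x0d

prologue: push r6 -> mem[0xde]=0x0d, sp=0xde
body[0] mov  r2, #0x94 -> r2=0x94
body[1] mov  r6, r2 -> r6=0x94
body[2] mov  r2, r3 -> r2=0xd6
body[3] add  r0, r3, r4 -> r0=0xda
epilogue: pop r6=0x0d, sp=0xdf
r6 is callee-saved -> restored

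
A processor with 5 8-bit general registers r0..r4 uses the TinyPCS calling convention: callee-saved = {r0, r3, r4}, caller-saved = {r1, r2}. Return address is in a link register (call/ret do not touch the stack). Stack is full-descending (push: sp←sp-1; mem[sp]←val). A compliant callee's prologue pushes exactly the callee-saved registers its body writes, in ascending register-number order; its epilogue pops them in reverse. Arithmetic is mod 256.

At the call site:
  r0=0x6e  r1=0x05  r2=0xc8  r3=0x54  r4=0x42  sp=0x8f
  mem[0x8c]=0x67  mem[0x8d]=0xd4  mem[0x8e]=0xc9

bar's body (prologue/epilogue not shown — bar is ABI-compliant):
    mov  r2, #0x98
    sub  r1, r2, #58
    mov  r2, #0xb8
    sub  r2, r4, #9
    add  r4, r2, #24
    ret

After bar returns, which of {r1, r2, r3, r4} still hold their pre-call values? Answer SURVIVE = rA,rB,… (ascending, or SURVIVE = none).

prologue: push r4 → mem[0x8e]=0x42, sp=0x8e
body[0] mov  r2, #0x98 → r2=0x98
body[1] sub  r1, r2, #58 → r1=0x5e
body[2] mov  r2, #0xb8 → r2=0xb8
body[3] sub  r2, r4, #9 → r2=0x39
body[4] add  r4, r2, #24 → r4=0x51
epilogue: pop r4=0x42, sp=0x8f
r1: caller-saved, written=True
r2: caller-saved, written=True
r3: callee-saved, written=False
r4: callee-saved, written=True

SURVIVE = r3,r4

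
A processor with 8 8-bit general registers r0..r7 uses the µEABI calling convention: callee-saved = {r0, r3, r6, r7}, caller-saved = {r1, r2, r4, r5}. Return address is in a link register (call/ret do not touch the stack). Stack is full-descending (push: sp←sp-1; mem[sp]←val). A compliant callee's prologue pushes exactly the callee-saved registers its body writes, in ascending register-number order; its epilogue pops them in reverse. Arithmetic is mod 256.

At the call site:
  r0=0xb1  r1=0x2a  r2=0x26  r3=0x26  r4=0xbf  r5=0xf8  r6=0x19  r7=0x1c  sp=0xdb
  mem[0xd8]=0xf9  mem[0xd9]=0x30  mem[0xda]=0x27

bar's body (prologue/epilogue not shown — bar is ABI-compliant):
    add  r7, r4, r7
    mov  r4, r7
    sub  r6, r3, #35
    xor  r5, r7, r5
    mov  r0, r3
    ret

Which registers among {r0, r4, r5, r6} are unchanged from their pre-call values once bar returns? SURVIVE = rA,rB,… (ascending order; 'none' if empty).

prologue: push r0 -> mem[0xda]=0xb1, sp=0xda
prologue: push r6 -> mem[0xd9]=0x19, sp=0xd9
prologue: push r7 -> mem[0xd8]=0x1c, sp=0xd8
body[0] add  r7, r4, r7 -> r7=0xdb
body[1] mov  r4, r7 -> r4=0xdb
body[2] sub  r6, r3, #35 -> r6=0x03
body[3] xor  r5, r7, r5 -> r5=0x23
body[4] mov  r0, r3 -> r0=0x26
epilogue: pop r7=0x1c, sp=0xd9
epilogue: pop r6=0x19, sp=0xda
epilogue: pop r0=0xb1, sp=0xdb
r0: callee-saved, written=True
r4: caller-saved, written=True
r5: caller-saved, written=True
r6: callee-saved, written=True

SURVIVE = r0,r6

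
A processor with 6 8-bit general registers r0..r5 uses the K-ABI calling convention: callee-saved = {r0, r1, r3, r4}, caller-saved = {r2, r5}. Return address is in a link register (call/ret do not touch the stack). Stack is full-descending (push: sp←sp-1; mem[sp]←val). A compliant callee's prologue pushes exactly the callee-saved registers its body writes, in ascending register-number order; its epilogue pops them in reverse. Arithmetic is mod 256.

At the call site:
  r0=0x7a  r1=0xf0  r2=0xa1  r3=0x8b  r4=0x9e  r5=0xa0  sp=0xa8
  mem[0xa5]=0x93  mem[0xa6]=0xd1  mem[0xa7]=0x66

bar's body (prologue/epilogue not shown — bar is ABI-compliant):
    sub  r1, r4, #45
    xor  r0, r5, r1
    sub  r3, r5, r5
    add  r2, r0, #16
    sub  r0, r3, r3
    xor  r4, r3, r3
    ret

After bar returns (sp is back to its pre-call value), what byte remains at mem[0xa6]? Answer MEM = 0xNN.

MEM = 0xf0

prologue: push r0 -> mem[0xa7]=0x7a, sp=0xa7
prologue: push r1 -> mem[0xa6]=0xf0, sp=0xa6
prologue: push r3 -> mem[0xa5]=0x8b, sp=0xa5
prologue: push r4 -> mem[0xa4]=0x9e, sp=0xa4
body[0] sub  r1, r4, #45 -> r1=0x71
body[1] xor  r0, r5, r1 -> r0=0xd1
body[2] sub  r3, r5, r5 -> r3=0x00
body[3] add  r2, r0, #16 -> r2=0xe1
body[4] sub  r0, r3, r3 -> r0=0x00
body[5] xor  r4, r3, r3 -> r4=0x00
epilogue: pop r4=0x9e, sp=0xa5
epilogue: pop r3=0x8b, sp=0xa6
epilogue: pop r1=0xf0, sp=0xa7
epilogue: pop r0=0x7a, sp=0xa8
prologue pushed ['r0', 'r1', 'r3', 'r4'] at ['0xa7', '0xa6', '0xa5', '0xa4']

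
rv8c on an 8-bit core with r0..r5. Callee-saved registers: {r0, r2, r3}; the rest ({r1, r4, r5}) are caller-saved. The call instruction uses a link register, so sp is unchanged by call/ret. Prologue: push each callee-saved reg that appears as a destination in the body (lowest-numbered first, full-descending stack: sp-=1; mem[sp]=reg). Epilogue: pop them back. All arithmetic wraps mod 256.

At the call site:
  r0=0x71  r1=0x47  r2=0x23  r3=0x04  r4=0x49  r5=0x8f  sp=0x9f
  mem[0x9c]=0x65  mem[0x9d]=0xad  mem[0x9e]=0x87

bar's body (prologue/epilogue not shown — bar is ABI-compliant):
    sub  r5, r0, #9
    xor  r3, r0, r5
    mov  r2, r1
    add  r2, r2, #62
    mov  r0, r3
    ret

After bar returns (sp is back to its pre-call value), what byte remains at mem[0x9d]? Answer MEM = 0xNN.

MEM = 0x23

prologue: push r0 -> mem[0x9e]=0x71, sp=0x9e
prologue: push r2 -> mem[0x9d]=0x23, sp=0x9d
prologue: push r3 -> mem[0x9c]=0x04, sp=0x9c
body[0] sub  r5, r0, #9 -> r5=0x68
body[1] xor  r3, r0, r5 -> r3=0x19
body[2] mov  r2, r1 -> r2=0x47
body[3] add  r2, r2, #62 -> r2=0x85
body[4] mov  r0, r3 -> r0=0x19
epilogue: pop r3=0x04, sp=0x9d
epilogue: pop r2=0x23, sp=0x9e
epilogue: pop r0=0x71, sp=0x9f
prologue pushed ['r0', 'r2', 'r3'] at ['0x9e', '0x9d', '0x9c']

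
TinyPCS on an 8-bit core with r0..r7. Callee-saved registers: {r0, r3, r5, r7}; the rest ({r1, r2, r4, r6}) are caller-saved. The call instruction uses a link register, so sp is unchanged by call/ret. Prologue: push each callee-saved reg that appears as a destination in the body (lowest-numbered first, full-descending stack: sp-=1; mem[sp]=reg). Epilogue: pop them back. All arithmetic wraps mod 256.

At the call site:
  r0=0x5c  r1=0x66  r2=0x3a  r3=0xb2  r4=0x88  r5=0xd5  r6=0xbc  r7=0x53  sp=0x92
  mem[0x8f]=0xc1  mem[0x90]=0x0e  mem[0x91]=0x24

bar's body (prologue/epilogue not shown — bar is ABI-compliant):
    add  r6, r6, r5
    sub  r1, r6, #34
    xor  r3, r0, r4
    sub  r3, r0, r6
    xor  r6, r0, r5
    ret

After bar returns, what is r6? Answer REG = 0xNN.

REG = 0x89

prologue: push r3 → mem[0x91]=0xb2, sp=0x91
body[0] add  r6, r6, r5 → r6=0x91
body[1] sub  r1, r6, #34 → r1=0x6f
body[2] xor  r3, r0, r4 → r3=0xd4
body[3] sub  r3, r0, r6 → r3=0xcb
body[4] xor  r6, r0, r5 → r6=0x89
epilogue: pop r3=0xb2, sp=0x92
r6 is caller-saved → body value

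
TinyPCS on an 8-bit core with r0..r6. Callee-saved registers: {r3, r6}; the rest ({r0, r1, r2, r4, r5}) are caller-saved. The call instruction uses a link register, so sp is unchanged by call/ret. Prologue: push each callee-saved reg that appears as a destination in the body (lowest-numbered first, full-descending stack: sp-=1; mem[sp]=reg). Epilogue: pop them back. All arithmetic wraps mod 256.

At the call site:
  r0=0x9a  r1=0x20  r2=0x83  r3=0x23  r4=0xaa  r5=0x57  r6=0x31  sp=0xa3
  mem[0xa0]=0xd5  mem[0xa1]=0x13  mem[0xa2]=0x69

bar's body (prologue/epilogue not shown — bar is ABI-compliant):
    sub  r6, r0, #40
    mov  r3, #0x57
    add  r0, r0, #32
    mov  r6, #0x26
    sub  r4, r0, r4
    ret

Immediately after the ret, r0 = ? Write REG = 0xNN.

REG = 0xba

prologue: push r3 -> mem[0xa2]=0x23, sp=0xa2
prologue: push r6 -> mem[0xa1]=0x31, sp=0xa1
body[0] sub  r6, r0, #40 -> r6=0x72
body[1] mov  r3, #0x57 -> r3=0x57
body[2] add  r0, r0, #32 -> r0=0xba
body[3] mov  r6, #0x26 -> r6=0x26
body[4] sub  r4, r0, r4 -> r4=0x10
epilogue: pop r6=0x31, sp=0xa2
epilogue: pop r3=0x23, sp=0xa3
r0 is caller-saved -> body value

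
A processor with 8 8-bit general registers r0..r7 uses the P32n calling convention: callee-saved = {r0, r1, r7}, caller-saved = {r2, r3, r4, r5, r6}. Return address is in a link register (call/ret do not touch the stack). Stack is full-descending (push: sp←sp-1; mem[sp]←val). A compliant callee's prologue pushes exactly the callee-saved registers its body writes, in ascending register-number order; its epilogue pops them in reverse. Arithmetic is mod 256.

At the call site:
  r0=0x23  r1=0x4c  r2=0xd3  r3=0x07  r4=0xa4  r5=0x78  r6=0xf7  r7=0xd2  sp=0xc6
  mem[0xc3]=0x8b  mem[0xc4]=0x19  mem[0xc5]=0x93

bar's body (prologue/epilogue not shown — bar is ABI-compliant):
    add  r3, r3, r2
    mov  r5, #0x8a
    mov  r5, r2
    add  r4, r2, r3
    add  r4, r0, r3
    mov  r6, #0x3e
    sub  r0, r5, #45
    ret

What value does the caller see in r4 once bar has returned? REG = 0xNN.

prologue: push r0 -> mem[0xc5]=0x23, sp=0xc5
body[0] add  r3, r3, r2 -> r3=0xda
body[1] mov  r5, #0x8a -> r5=0x8a
body[2] mov  r5, r2 -> r5=0xd3
body[3] add  r4, r2, r3 -> r4=0xad
body[4] add  r4, r0, r3 -> r4=0xfd
body[5] mov  r6, #0x3e -> r6=0x3e
body[6] sub  r0, r5, #45 -> r0=0xa6
epilogue: pop r0=0x23, sp=0xc6
r4 is caller-saved -> body value

REG = 0xfd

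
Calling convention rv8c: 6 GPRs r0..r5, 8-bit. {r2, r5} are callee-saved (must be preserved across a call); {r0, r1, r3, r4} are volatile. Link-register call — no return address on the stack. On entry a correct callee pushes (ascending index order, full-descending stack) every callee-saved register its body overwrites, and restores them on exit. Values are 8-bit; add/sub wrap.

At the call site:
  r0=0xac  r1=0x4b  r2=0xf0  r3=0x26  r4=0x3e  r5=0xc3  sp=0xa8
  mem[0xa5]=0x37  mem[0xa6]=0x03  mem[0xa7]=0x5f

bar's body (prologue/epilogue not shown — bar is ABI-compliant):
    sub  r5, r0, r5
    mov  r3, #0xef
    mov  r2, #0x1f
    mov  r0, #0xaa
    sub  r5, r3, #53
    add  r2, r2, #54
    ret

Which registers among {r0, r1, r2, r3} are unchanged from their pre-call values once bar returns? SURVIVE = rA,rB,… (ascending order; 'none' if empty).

SURVIVE = r1,r2

prologue: push r2 → mem[0xa7]=0xf0, sp=0xa7
prologue: push r5 → mem[0xa6]=0xc3, sp=0xa6
body[0] sub  r5, r0, r5 → r5=0xe9
body[1] mov  r3, #0xef → r3=0xef
body[2] mov  r2, #0x1f → r2=0x1f
body[3] mov  r0, #0xaa → r0=0xaa
body[4] sub  r5, r3, #53 → r5=0xba
body[5] add  r2, r2, #54 → r2=0x55
epilogue: pop r5=0xc3, sp=0xa7
epilogue: pop r2=0xf0, sp=0xa8
r0: caller-saved, written=True
r1: caller-saved, written=False
r2: callee-saved, written=True
r3: caller-saved, written=True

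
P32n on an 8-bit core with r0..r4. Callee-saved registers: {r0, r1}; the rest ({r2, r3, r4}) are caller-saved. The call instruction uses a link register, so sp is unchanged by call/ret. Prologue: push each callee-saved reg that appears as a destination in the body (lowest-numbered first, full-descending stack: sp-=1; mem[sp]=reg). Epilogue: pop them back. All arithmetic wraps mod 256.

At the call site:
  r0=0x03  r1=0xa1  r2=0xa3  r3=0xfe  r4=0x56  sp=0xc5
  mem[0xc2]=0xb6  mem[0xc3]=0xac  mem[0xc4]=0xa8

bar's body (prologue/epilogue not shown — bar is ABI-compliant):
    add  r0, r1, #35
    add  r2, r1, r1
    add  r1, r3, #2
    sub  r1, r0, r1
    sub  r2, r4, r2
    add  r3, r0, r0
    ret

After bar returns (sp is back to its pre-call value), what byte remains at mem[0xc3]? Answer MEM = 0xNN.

prologue: push r0 → mem[0xc4]=0x03, sp=0xc4
prologue: push r1 → mem[0xc3]=0xa1, sp=0xc3
body[0] add  r0, r1, #35 → r0=0xc4
body[1] add  r2, r1, r1 → r2=0x42
body[2] add  r1, r3, #2 → r1=0x00
body[3] sub  r1, r0, r1 → r1=0xc4
body[4] sub  r2, r4, r2 → r2=0x14
body[5] add  r3, r0, r0 → r3=0x88
epilogue: pop r1=0xa1, sp=0xc4
epilogue: pop r0=0x03, sp=0xc5
prologue pushed ['r0', 'r1'] at ['0xc4', '0xc3']

MEM = 0xa1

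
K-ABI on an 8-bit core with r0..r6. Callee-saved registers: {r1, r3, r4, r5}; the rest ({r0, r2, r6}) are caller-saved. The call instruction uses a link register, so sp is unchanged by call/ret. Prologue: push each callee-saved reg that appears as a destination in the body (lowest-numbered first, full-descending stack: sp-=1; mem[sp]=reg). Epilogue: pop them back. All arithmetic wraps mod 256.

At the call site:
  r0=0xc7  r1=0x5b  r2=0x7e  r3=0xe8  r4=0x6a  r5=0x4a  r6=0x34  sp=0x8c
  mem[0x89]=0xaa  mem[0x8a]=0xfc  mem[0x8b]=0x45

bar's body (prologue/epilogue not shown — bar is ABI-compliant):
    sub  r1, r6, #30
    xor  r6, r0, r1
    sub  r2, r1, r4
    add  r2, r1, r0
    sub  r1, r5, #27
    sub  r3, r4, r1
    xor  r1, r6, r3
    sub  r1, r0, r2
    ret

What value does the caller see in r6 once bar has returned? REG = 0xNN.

REG = 0xd1

prologue: push r1 → mem[0x8b]=0x5b, sp=0x8b
prologue: push r3 → mem[0x8a]=0xe8, sp=0x8a
body[0] sub  r1, r6, #30 → r1=0x16
body[1] xor  r6, r0, r1 → r6=0xd1
body[2] sub  r2, r1, r4 → r2=0xac
body[3] add  r2, r1, r0 → r2=0xdd
body[4] sub  r1, r5, #27 → r1=0x2f
body[5] sub  r3, r4, r1 → r3=0x3b
body[6] xor  r1, r6, r3 → r1=0xea
body[7] sub  r1, r0, r2 → r1=0xea
epilogue: pop r3=0xe8, sp=0x8b
epilogue: pop r1=0x5b, sp=0x8c
r6 is caller-saved → body value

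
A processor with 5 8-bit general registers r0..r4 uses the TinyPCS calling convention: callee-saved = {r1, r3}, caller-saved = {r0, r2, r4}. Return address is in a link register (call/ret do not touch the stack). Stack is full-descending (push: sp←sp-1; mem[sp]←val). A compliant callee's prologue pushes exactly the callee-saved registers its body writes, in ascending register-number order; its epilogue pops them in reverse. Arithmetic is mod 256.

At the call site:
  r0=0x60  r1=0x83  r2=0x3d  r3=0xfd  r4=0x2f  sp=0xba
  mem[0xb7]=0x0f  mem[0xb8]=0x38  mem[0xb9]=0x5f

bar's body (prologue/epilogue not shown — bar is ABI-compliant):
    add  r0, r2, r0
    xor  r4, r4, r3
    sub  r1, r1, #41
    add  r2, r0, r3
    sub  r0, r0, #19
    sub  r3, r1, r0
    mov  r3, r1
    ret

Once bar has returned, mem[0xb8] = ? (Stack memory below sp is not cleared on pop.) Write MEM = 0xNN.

MEM = 0xfd

prologue: push r1 -> mem[0xb9]=0x83, sp=0xb9
prologue: push r3 -> mem[0xb8]=0xfd, sp=0xb8
body[0] add  r0, r2, r0 -> r0=0x9d
body[1] xor  r4, r4, r3 -> r4=0xd2
body[2] sub  r1, r1, #41 -> r1=0x5a
body[3] add  r2, r0, r3 -> r2=0x9a
body[4] sub  r0, r0, #19 -> r0=0x8a
body[5] sub  r3, r1, r0 -> r3=0xd0
body[6] mov  r3, r1 -> r3=0x5a
epilogue: pop r3=0xfd, sp=0xb9
epilogue: pop r1=0x83, sp=0xba
prologue pushed ['r1', 'r3'] at ['0xb9', '0xb8']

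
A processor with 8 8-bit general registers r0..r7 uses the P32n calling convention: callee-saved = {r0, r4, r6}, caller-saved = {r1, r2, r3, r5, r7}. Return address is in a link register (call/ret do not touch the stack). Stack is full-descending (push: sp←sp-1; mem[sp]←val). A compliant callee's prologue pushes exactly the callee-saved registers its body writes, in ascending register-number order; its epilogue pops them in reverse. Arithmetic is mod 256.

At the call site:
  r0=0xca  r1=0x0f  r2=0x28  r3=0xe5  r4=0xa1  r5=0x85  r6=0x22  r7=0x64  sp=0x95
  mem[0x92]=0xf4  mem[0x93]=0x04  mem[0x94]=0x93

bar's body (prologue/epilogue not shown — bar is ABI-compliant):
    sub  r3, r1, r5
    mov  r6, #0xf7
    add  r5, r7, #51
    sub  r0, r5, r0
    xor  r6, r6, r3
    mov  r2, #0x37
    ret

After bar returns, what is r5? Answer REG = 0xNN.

REG = 0x97

prologue: push r0 → mem[0x94]=0xca, sp=0x94
prologue: push r6 → mem[0x93]=0x22, sp=0x93
body[0] sub  r3, r1, r5 → r3=0x8a
body[1] mov  r6, #0xf7 → r6=0xf7
body[2] add  r5, r7, #51 → r5=0x97
body[3] sub  r0, r5, r0 → r0=0xcd
body[4] xor  r6, r6, r3 → r6=0x7d
body[5] mov  r2, #0x37 → r2=0x37
epilogue: pop r6=0x22, sp=0x94
epilogue: pop r0=0xca, sp=0x95
r5 is caller-saved → body value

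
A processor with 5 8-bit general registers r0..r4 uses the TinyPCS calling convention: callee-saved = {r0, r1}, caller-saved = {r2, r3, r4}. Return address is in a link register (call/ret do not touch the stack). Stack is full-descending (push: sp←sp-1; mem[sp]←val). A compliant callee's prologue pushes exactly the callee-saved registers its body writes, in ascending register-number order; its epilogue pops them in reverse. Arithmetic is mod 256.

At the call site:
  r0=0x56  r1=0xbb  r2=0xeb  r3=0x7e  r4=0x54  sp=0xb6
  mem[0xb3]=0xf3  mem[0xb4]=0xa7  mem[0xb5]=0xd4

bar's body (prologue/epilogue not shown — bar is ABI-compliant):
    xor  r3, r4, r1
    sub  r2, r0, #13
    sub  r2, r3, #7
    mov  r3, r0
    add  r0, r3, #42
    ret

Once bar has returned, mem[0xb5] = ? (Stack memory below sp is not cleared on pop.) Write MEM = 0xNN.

prologue: push r0 -> mem[0xb5]=0x56, sp=0xb5
body[0] xor  r3, r4, r1 -> r3=0xef
body[1] sub  r2, r0, #13 -> r2=0x49
body[2] sub  r2, r3, #7 -> r2=0xe8
body[3] mov  r3, r0 -> r3=0x56
body[4] add  r0, r3, #42 -> r0=0x80
epilogue: pop r0=0x56, sp=0xb6
prologue pushed ['r0'] at ['0xb5']

MEM = 0x56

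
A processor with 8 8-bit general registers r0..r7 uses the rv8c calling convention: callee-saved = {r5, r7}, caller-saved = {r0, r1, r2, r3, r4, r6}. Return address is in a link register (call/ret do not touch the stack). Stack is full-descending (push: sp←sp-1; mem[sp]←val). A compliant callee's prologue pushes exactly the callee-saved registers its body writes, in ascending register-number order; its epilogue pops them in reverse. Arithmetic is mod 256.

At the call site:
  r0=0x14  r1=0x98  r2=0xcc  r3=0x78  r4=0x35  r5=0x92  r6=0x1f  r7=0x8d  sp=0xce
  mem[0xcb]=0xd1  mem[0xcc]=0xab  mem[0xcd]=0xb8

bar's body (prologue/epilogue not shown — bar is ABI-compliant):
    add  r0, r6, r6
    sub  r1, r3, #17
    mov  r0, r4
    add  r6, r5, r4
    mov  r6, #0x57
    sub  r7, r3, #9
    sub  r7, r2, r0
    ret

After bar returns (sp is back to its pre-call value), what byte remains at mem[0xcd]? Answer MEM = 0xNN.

prologue: push r7 → mem[0xcd]=0x8d, sp=0xcd
body[0] add  r0, r6, r6 → r0=0x3e
body[1] sub  r1, r3, #17 → r1=0x67
body[2] mov  r0, r4 → r0=0x35
body[3] add  r6, r5, r4 → r6=0xc7
body[4] mov  r6, #0x57 → r6=0x57
body[5] sub  r7, r3, #9 → r7=0x6f
body[6] sub  r7, r2, r0 → r7=0x97
epilogue: pop r7=0x8d, sp=0xce
prologue pushed ['r7'] at ['0xcd']

MEM = 0x8d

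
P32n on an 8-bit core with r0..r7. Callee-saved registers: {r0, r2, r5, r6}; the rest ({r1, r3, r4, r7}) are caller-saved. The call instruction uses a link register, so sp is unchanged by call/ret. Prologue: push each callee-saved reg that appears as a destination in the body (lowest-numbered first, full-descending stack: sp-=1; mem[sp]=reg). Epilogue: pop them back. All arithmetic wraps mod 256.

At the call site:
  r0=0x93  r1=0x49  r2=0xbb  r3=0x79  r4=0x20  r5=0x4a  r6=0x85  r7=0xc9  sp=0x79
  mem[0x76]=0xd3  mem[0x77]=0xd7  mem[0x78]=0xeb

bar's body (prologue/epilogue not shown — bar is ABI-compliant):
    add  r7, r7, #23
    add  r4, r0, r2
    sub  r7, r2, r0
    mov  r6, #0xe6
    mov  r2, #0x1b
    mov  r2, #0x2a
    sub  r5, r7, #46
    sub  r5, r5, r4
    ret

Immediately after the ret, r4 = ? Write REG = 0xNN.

REG = 0x4e

prologue: push r2 -> mem[0x78]=0xbb, sp=0x78
prologue: push r5 -> mem[0x77]=0x4a, sp=0x77
prologue: push r6 -> mem[0x76]=0x85, sp=0x76
body[0] add  r7, r7, #23 -> r7=0xe0
body[1] add  r4, r0, r2 -> r4=0x4e
body[2] sub  r7, r2, r0 -> r7=0x28
body[3] mov  r6, #0xe6 -> r6=0xe6
body[4] mov  r2, #0x1b -> r2=0x1b
body[5] mov  r2, #0x2a -> r2=0x2a
body[6] sub  r5, r7, #46 -> r5=0xfa
body[7] sub  r5, r5, r4 -> r5=0xac
epilogue: pop r6=0x85, sp=0x77
epilogue: pop r5=0x4a, sp=0x78
epilogue: pop r2=0xbb, sp=0x79
r4 is caller-saved -> body value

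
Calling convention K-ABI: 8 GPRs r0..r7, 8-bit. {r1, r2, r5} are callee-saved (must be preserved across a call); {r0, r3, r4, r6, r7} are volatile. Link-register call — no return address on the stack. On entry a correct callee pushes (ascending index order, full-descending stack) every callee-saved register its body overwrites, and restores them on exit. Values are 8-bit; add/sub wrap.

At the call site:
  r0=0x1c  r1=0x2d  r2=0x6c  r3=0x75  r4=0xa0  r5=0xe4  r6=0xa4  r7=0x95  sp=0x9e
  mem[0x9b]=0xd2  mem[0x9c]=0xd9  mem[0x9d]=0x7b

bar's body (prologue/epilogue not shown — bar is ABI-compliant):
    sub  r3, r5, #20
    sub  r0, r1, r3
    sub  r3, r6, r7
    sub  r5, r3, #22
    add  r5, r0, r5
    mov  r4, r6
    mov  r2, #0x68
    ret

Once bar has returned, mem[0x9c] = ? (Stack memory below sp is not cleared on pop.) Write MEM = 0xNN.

prologue: push r2 → mem[0x9d]=0x6c, sp=0x9d
prologue: push r5 → mem[0x9c]=0xe4, sp=0x9c
body[0] sub  r3, r5, #20 → r3=0xd0
body[1] sub  r0, r1, r3 → r0=0x5d
body[2] sub  r3, r6, r7 → r3=0x0f
body[3] sub  r5, r3, #22 → r5=0xf9
body[4] add  r5, r0, r5 → r5=0x56
body[5] mov  r4, r6 → r4=0xa4
body[6] mov  r2, #0x68 → r2=0x68
epilogue: pop r5=0xe4, sp=0x9d
epilogue: pop r2=0x6c, sp=0x9e
prologue pushed ['r2', 'r5'] at ['0x9d', '0x9c']

MEM = 0xe4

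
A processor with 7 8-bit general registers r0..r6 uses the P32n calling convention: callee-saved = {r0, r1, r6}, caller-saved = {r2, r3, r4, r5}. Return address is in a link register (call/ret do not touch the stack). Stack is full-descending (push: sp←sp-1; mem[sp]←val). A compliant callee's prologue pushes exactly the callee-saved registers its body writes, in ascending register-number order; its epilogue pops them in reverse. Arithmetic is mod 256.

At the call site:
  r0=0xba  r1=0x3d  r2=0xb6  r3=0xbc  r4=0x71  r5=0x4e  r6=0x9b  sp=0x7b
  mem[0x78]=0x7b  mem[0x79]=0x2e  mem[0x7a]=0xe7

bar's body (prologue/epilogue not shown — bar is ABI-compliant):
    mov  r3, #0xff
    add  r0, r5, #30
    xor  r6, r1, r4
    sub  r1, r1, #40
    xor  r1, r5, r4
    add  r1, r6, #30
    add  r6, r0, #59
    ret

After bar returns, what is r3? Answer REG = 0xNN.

REG = 0xff

prologue: push r0 -> mem[0x7a]=0xba, sp=0x7a
prologue: push r1 -> mem[0x79]=0x3d, sp=0x79
prologue: push r6 -> mem[0x78]=0x9b, sp=0x78
body[0] mov  r3, #0xff -> r3=0xff
body[1] add  r0, r5, #30 -> r0=0x6c
body[2] xor  r6, r1, r4 -> r6=0x4c
body[3] sub  r1, r1, #40 -> r1=0x15
body[4] xor  r1, r5, r4 -> r1=0x3f
body[5] add  r1, r6, #30 -> r1=0x6a
body[6] add  r6, r0, #59 -> r6=0xa7
epilogue: pop r6=0x9b, sp=0x79
epilogue: pop r1=0x3d, sp=0x7a
epilogue: pop r0=0xba, sp=0x7b
r3 is caller-saved -> body value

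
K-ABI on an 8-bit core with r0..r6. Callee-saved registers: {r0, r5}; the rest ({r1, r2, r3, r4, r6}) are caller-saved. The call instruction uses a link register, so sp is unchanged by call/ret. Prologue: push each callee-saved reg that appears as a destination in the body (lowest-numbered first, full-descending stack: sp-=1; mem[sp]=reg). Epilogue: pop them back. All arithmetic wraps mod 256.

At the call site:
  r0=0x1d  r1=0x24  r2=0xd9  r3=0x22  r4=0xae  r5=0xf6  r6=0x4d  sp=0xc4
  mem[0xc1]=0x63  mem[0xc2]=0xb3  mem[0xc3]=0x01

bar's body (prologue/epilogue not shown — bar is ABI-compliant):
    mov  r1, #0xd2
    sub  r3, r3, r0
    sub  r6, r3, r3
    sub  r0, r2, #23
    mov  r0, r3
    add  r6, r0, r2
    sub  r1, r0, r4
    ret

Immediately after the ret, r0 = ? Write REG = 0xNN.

prologue: push r0 -> mem[0xc3]=0x1d, sp=0xc3
body[0] mov  r1, #0xd2 -> r1=0xd2
body[1] sub  r3, r3, r0 -> r3=0x05
body[2] sub  r6, r3, r3 -> r6=0x00
body[3] sub  r0, r2, #23 -> r0=0xc2
body[4] mov  r0, r3 -> r0=0x05
body[5] add  r6, r0, r2 -> r6=0xde
body[6] sub  r1, r0, r4 -> r1=0x57
epilogue: pop r0=0x1d, sp=0xc4
r0 is callee-saved -> restored

REG = 0x1d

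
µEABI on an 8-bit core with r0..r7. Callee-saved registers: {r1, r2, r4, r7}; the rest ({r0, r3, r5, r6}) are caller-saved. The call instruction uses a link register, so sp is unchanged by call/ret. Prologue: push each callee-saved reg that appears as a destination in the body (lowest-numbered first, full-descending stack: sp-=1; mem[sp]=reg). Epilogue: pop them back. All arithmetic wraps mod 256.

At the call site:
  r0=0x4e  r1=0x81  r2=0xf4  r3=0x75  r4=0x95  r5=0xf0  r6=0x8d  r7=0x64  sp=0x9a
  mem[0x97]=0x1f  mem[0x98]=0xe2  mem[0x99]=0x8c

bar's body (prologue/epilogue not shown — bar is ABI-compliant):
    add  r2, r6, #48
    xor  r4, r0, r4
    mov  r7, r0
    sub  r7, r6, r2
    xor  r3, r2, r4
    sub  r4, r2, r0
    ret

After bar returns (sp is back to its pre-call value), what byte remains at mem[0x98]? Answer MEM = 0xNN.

MEM = 0x95

prologue: push r2 → mem[0x99]=0xf4, sp=0x99
prologue: push r4 → mem[0x98]=0x95, sp=0x98
prologue: push r7 → mem[0x97]=0x64, sp=0x97
body[0] add  r2, r6, #48 → r2=0xbd
body[1] xor  r4, r0, r4 → r4=0xdb
body[2] mov  r7, r0 → r7=0x4e
body[3] sub  r7, r6, r2 → r7=0xd0
body[4] xor  r3, r2, r4 → r3=0x66
body[5] sub  r4, r2, r0 → r4=0x6f
epilogue: pop r7=0x64, sp=0x98
epilogue: pop r4=0x95, sp=0x99
epilogue: pop r2=0xf4, sp=0x9a
prologue pushed ['r2', 'r4', 'r7'] at ['0x99', '0x98', '0x97']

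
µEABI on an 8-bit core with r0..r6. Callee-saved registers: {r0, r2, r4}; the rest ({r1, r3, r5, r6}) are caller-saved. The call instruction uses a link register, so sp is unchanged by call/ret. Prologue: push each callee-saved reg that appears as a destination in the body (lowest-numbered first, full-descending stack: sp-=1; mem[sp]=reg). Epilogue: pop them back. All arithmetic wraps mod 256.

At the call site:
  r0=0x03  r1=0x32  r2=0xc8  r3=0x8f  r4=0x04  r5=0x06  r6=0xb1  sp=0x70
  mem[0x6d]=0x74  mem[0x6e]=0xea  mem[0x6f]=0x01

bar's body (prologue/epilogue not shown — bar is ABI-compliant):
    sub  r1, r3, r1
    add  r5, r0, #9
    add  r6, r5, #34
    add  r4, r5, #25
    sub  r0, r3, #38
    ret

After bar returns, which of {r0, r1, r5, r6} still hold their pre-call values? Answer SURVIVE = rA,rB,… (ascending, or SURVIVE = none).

prologue: push r0 -> mem[0x6f]=0x03, sp=0x6f
prologue: push r4 -> mem[0x6e]=0x04, sp=0x6e
body[0] sub  r1, r3, r1 -> r1=0x5d
body[1] add  r5, r0, #9 -> r5=0x0c
body[2] add  r6, r5, #34 -> r6=0x2e
body[3] add  r4, r5, #25 -> r4=0x25
body[4] sub  r0, r3, #38 -> r0=0x69
epilogue: pop r4=0x04, sp=0x6f
epilogue: pop r0=0x03, sp=0x70
r0: callee-saved, written=True
r1: caller-saved, written=True
r5: caller-saved, written=True
r6: caller-saved, written=True

SURVIVE = r0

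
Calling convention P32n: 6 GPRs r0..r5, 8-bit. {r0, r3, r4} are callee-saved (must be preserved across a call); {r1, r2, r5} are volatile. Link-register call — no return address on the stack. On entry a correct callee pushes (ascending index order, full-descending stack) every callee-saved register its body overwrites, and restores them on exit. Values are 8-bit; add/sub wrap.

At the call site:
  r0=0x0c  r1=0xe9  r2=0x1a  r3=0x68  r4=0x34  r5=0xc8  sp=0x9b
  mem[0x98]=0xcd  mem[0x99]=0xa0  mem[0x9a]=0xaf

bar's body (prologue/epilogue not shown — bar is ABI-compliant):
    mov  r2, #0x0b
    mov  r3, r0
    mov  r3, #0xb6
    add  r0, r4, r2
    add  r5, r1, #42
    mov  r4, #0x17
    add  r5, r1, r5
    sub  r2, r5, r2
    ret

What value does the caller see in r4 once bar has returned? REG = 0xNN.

prologue: push r0 -> mem[0x9a]=0x0c, sp=0x9a
prologue: push r3 -> mem[0x99]=0x68, sp=0x99
prologue: push r4 -> mem[0x98]=0x34, sp=0x98
body[0] mov  r2, #0x0b -> r2=0x0b
body[1] mov  r3, r0 -> r3=0x0c
body[2] mov  r3, #0xb6 -> r3=0xb6
body[3] add  r0, r4, r2 -> r0=0x3f
body[4] add  r5, r1, #42 -> r5=0x13
body[5] mov  r4, #0x17 -> r4=0x17
body[6] add  r5, r1, r5 -> r5=0xfc
body[7] sub  r2, r5, r2 -> r2=0xf1
epilogue: pop r4=0x34, sp=0x99
epilogue: pop r3=0x68, sp=0x9a
epilogue: pop r0=0x0c, sp=0x9b
r4 is callee-saved -> restored

REG = 0x34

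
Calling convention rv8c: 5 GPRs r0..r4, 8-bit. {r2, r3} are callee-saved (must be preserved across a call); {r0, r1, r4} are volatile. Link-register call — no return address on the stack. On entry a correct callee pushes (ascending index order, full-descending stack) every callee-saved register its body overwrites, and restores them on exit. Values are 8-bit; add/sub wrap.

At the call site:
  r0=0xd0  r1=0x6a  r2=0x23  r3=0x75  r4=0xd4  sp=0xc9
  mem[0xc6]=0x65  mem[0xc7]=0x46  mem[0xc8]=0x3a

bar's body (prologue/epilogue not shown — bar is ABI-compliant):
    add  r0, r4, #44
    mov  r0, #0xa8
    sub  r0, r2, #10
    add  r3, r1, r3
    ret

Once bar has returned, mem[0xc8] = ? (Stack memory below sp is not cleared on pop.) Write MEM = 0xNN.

prologue: push r3 -> mem[0xc8]=0x75, sp=0xc8
body[0] add  r0, r4, #44 -> r0=0x00
body[1] mov  r0, #0xa8 -> r0=0xa8
body[2] sub  r0, r2, #10 -> r0=0x19
body[3] add  r3, r1, r3 -> r3=0xdf
epilogue: pop r3=0x75, sp=0xc9
prologue pushed ['r3'] at ['0xc8']

MEM = 0x75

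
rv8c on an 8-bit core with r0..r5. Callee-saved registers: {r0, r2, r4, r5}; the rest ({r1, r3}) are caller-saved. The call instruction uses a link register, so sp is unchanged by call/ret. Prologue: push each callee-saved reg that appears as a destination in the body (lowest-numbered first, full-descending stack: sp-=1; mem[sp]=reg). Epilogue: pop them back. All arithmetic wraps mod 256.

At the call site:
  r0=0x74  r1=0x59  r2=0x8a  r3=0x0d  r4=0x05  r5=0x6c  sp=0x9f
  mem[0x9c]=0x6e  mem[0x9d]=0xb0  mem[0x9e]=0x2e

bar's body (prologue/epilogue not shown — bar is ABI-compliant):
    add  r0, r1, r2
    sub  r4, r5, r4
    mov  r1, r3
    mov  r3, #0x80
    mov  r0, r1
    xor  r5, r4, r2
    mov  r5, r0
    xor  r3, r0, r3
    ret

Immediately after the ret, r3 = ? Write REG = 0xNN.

prologue: push r0 -> mem[0x9e]=0x74, sp=0x9e
prologue: push r4 -> mem[0x9d]=0x05, sp=0x9d
prologue: push r5 -> mem[0x9c]=0x6c, sp=0x9c
body[0] add  r0, r1, r2 -> r0=0xe3
body[1] sub  r4, r5, r4 -> r4=0x67
body[2] mov  r1, r3 -> r1=0x0d
body[3] mov  r3, #0x80 -> r3=0x80
body[4] mov  r0, r1 -> r0=0x0d
body[5] xor  r5, r4, r2 -> r5=0xed
body[6] mov  r5, r0 -> r5=0x0d
body[7] xor  r3, r0, r3 -> r3=0x8d
epilogue: pop r5=0x6c, sp=0x9d
epilogue: pop r4=0x05, sp=0x9e
epilogue: pop r0=0x74, sp=0x9f
r3 is caller-saved -> body value

REG = 0x8d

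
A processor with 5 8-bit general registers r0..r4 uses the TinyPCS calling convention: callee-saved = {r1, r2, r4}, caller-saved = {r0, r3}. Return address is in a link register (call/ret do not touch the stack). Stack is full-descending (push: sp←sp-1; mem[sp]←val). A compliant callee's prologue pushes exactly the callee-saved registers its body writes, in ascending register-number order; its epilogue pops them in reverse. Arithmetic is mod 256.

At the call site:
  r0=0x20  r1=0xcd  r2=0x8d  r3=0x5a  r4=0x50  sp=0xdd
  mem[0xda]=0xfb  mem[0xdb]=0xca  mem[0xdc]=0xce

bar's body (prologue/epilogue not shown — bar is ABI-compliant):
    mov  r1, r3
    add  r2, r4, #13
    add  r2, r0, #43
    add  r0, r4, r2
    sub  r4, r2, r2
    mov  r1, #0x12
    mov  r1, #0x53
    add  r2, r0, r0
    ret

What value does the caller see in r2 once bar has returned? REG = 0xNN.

prologue: push r1 -> mem[0xdc]=0xcd, sp=0xdc
prologue: push r2 -> mem[0xdb]=0x8d, sp=0xdb
prologue: push r4 -> mem[0xda]=0x50, sp=0xda
body[0] mov  r1, r3 -> r1=0x5a
body[1] add  r2, r4, #13 -> r2=0x5d
body[2] add  r2, r0, #43 -> r2=0x4b
body[3] add  r0, r4, r2 -> r0=0x9b
body[4] sub  r4, r2, r2 -> r4=0x00
body[5] mov  r1, #0x12 -> r1=0x12
body[6] mov  r1, #0x53 -> r1=0x53
body[7] add  r2, r0, r0 -> r2=0x36
epilogue: pop r4=0x50, sp=0xdb
epilogue: pop r2=0x8d, sp=0xdc
epilogue: pop r1=0xcd, sp=0xdd
r2 is callee-saved -> restored

REG = 0x8d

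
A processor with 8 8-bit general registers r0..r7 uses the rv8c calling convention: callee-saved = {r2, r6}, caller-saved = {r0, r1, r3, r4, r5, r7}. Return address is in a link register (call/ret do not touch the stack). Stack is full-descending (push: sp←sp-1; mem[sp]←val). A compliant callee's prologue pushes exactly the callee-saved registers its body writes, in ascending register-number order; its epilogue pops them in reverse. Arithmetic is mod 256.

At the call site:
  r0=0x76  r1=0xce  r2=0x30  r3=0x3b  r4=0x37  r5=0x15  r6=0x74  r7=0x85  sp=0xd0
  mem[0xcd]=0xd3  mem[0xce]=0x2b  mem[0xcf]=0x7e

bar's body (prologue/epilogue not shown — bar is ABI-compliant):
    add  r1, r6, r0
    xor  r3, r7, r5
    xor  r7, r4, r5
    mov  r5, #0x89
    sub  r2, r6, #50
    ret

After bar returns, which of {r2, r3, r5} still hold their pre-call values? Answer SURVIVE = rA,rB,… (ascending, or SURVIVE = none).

SURVIVE = r2

prologue: push r2 → mem[0xcf]=0x30, sp=0xcf
body[0] add  r1, r6, r0 → r1=0xea
body[1] xor  r3, r7, r5 → r3=0x90
body[2] xor  r7, r4, r5 → r7=0x22
body[3] mov  r5, #0x89 → r5=0x89
body[4] sub  r2, r6, #50 → r2=0x42
epilogue: pop r2=0x30, sp=0xd0
r2: callee-saved, written=True
r3: caller-saved, written=True
r5: caller-saved, written=True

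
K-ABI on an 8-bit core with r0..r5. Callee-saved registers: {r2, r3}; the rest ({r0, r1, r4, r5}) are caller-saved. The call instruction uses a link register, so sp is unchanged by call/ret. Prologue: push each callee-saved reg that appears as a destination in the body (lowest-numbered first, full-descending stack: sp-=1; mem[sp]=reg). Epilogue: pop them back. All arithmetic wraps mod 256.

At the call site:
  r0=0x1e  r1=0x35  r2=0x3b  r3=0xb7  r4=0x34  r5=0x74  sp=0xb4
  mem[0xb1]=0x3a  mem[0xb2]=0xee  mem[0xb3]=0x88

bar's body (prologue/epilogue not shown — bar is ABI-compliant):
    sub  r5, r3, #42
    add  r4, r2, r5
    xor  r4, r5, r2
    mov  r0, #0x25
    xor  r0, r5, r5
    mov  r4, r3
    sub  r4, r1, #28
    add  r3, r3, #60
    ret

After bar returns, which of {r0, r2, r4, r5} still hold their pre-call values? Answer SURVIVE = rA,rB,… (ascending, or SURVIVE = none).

SURVIVE = r2

prologue: push r3 -> mem[0xb3]=0xb7, sp=0xb3
body[0] sub  r5, r3, #42 -> r5=0x8d
body[1] add  r4, r2, r5 -> r4=0xc8
body[2] xor  r4, r5, r2 -> r4=0xb6
body[3] mov  r0, #0x25 -> r0=0x25
body[4] xor  r0, r5, r5 -> r0=0x00
body[5] mov  r4, r3 -> r4=0xb7
body[6] sub  r4, r1, #28 -> r4=0x19
body[7] add  r3, r3, #60 -> r3=0xf3
epilogue: pop r3=0xb7, sp=0xb4
r0: caller-saved, written=True
r2: callee-saved, written=False
r4: caller-saved, written=True
r5: caller-saved, written=True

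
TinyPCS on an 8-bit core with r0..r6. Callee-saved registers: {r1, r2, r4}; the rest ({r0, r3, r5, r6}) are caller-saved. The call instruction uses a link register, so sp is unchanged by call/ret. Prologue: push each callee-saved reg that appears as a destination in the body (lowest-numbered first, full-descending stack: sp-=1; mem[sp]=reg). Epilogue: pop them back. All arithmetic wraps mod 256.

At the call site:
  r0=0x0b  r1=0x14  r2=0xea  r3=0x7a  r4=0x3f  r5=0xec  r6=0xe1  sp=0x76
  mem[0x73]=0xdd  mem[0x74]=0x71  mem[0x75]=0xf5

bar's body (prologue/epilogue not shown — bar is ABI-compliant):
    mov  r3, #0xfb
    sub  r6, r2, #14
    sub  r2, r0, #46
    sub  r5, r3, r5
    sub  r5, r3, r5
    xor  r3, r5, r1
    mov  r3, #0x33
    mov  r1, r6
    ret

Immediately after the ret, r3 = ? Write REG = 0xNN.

prologue: push r1 -> mem[0x75]=0x14, sp=0x75
prologue: push r2 -> mem[0x74]=0xea, sp=0x74
body[0] mov  r3, #0xfb -> r3=0xfb
body[1] sub  r6, r2, #14 -> r6=0xdc
body[2] sub  r2, r0, #46 -> r2=0xdd
body[3] sub  r5, r3, r5 -> r5=0x0f
body[4] sub  r5, r3, r5 -> r5=0xec
body[5] xor  r3, r5, r1 -> r3=0xf8
body[6] mov  r3, #0x33 -> r3=0x33
body[7] mov  r1, r6 -> r1=0xdc
epilogue: pop r2=0xea, sp=0x75
epilogue: pop r1=0x14, sp=0x76
r3 is caller-saved -> body value

REG = 0x33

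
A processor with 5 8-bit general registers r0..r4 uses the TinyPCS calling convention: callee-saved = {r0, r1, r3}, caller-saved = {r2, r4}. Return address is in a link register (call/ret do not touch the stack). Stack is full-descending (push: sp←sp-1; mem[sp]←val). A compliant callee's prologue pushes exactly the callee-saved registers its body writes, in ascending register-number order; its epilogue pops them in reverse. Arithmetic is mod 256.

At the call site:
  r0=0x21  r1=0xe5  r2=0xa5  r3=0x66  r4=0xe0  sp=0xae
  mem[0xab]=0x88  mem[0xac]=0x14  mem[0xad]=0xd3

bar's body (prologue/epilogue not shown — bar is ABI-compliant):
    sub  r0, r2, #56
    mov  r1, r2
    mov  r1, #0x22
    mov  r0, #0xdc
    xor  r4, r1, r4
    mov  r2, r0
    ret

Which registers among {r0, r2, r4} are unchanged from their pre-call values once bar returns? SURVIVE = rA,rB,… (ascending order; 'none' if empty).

prologue: push r0 → mem[0xad]=0x21, sp=0xad
prologue: push r1 → mem[0xac]=0xe5, sp=0xac
body[0] sub  r0, r2, #56 → r0=0x6d
body[1] mov  r1, r2 → r1=0xa5
body[2] mov  r1, #0x22 → r1=0x22
body[3] mov  r0, #0xdc → r0=0xdc
body[4] xor  r4, r1, r4 → r4=0xc2
body[5] mov  r2, r0 → r2=0xdc
epilogue: pop r1=0xe5, sp=0xad
epilogue: pop r0=0x21, sp=0xae
r0: callee-saved, written=True
r2: caller-saved, written=True
r4: caller-saved, written=True

SURVIVE = r0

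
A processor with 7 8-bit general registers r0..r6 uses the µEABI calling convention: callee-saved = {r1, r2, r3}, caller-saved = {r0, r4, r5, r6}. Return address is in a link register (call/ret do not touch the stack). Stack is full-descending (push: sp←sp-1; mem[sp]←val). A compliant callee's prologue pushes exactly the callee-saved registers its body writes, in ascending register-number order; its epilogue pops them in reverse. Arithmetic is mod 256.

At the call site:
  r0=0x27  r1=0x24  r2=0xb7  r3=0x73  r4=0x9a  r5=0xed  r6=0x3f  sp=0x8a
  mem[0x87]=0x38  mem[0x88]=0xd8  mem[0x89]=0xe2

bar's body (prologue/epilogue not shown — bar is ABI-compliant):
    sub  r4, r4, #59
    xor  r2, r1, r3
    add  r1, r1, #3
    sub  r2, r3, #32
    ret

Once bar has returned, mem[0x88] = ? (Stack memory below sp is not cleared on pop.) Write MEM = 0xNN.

prologue: push r1 -> mem[0x89]=0x24, sp=0x89
prologue: push r2 -> mem[0x88]=0xb7, sp=0x88
body[0] sub  r4, r4, #59 -> r4=0x5f
body[1] xor  r2, r1, r3 -> r2=0x57
body[2] add  r1, r1, #3 -> r1=0x27
body[3] sub  r2, r3, #32 -> r2=0x53
epilogue: pop r2=0xb7, sp=0x89
epilogue: pop r1=0x24, sp=0x8a
prologue pushed ['r1', 'r2'] at ['0x89', '0x88']

MEM = 0xb7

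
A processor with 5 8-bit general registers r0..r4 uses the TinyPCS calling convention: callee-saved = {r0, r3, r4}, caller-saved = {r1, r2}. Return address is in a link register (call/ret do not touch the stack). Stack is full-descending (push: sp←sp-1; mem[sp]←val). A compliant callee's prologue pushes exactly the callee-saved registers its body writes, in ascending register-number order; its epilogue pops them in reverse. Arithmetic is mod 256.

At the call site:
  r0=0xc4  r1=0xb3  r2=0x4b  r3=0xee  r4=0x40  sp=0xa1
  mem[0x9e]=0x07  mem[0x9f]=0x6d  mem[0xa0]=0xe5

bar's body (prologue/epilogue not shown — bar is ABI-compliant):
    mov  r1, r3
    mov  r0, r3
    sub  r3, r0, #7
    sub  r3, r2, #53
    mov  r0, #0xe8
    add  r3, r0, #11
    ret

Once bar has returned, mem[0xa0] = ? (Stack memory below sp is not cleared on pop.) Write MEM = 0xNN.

MEM = 0xc4

prologue: push r0 → mem[0xa0]=0xc4, sp=0xa0
prologue: push r3 → mem[0x9f]=0xee, sp=0x9f
body[0] mov  r1, r3 → r1=0xee
body[1] mov  r0, r3 → r0=0xee
body[2] sub  r3, r0, #7 → r3=0xe7
body[3] sub  r3, r2, #53 → r3=0x16
body[4] mov  r0, #0xe8 → r0=0xe8
body[5] add  r3, r0, #11 → r3=0xf3
epilogue: pop r3=0xee, sp=0xa0
epilogue: pop r0=0xc4, sp=0xa1
prologue pushed ['r0', 'r3'] at ['0xa0', '0x9f']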